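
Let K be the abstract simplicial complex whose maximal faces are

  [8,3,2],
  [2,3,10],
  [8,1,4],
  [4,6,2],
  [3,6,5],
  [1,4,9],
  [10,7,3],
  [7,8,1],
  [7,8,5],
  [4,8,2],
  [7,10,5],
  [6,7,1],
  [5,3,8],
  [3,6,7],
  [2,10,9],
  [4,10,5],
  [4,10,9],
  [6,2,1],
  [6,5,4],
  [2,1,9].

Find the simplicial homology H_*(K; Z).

Take the total order 1 < 2 < 3 < 4 < 5 < 6 < 7 < 8 < 9 < 10 on the vertex set. Then K (dimension 2) consists of the simplices:

  0-simplices (10): [1], [2], [3], [4], [5], [6], [7], [8], [9], [10]
  1-simplices (30): (30 of them)
  2-simplices (20): (20 of them)

giving chain groups C_0 ≅ Z^10, C_1 ≅ Z^30, C_2 ≅ Z^20.

Boundary ∂_1: C_1 → C_0 sends each edge [p,q] (with p < q) to q − p. For instance
  ∂[1,9] = [9] − [1].
The resulting 10×30 matrix has rank 9, and its Smith normal form has invariant factors (1,1,1,1,1,1,1,1,1).

The boundary map ∂_2: C_2 → C_1 acts by ∂[p,q,r] = [q,r] − [p,r] + [p,q]. For instance
  ∂[5,7,10] = [7,10] − [5,10] + [5,7],
  ∂[5,7,8] = [7,8] − [5,8] + [5,7].
The resulting 30×20 matrix has rank 20, and its Smith normal form has invariant factors (1,1,1,1,1,1,1,1,1,1,1,1,1,1,1,1,1,1,1,2).

Reading off H_k = ker ∂_k / im ∂_{k+1}:

  H_0: rank C_0 − rank ∂_1 = 10 − 9 = 1, and the invariant factors of ∂_1 are all 1, so H_0 = Z.
  H_1: rank ker ∂_1 − rank ∂_2 = (30 − 9) − 20 = 1, and ∂_2 has invariant factor 2 > 1, so H_1 = Z × Z/2.
  H_2: rank ker ∂_2 − rank ∂_3 = (20 − 20) − 0 = 0, and there is no ∂_3, so H_2 = 0.

As a check, the Euler characteristic is 10 − 30 + 20 = 0, which agrees with 1 − 1 + 0 = 0.
(K is a triangulation of the Klein bottle.)

H_0 = Z,  H_1 = Z × Z/2,  H_2 = 0.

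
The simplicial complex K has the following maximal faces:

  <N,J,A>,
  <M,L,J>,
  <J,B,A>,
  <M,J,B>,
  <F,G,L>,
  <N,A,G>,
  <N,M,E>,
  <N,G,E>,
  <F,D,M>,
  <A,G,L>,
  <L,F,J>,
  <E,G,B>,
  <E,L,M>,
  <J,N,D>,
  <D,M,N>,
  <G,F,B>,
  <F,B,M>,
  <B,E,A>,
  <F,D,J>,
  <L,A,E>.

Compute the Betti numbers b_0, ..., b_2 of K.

b_0 = 1, b_1 = 1, b_2 = 0.

K has 10 vertices, 30 edges, 20 triangles.
rank ∂_0 = 0, rank ∂_1 = 9 ⇒ b_0 = 10 − 0 − 9 = 1; all invariant factors of ∂_1 are 1 so no torsion. So H_0 = Z.
rank ∂_1 = 9, rank ∂_2 = 20 ⇒ b_1 = 30 − 9 − 20 = 1; ∂_2 has invariant factor(s) [2] giving torsion. So H_1 = Z ⊕ Z/2.
rank ∂_2 = 20, rank ∂_3 = 0 ⇒ b_2 = 20 − 20 − 0 = 0. So H_2 = 0.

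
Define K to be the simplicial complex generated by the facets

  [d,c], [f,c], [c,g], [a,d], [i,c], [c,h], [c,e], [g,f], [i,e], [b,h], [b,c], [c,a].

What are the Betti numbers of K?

Order the vertices as a < b < c < d < e < f < g < h < i. Listing each simplex with vertices in this order, K has dimension 1 with simplices:

  0-simplices (9): a, b, c, d, e, f, g, h, i
  1-simplices (12): ac, ad, bc, bh, cd, ce, cf, cg, ch, ci, ei, fg

giving chain groups C_0 ≅ Z^9, C_1 ≅ Z^12.

The boundary map ∂_1: C_1 → C_0 maps an edge to its endpoints' difference, ∂[p,q] = q − p. For instance
  ∂bc = c − b.
The resulting 9×12 matrix has rank 8, and its Smith normal form has invariant factors (1,1,1,1,1,1,1,1).

Computing H_k = (kernel of ∂_k) / (image of ∂_{k+1}):

  H_0: rank C_0 − rank ∂_1 = 9 − 8 = 1, and the invariant factors of ∂_1 are all 1, so H_0 = Z.
  H_1: rank ker ∂_1 − rank ∂_2 = (12 − 8) − 0 = 4, and there is no ∂_2, so H_1 = Z^4.

As a check, the Euler characteristic is 9 − 12 = -3, which agrees with 1 − 4 = -3.

Hence the Betti numbers are b_0 = 1, b_1 = 4.

b_0 = 1, b_1 = 4.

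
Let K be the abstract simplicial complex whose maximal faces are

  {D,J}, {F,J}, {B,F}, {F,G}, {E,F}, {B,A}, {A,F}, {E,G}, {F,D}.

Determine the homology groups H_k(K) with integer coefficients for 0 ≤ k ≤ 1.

H_0 ≅ Z,  H_1 ≅ Z^3.

Order the vertices as A < B < D < E < F < G < J. Listing each simplex with vertices in this order, K has dimension 1 with simplices:

  0-simplices (7): A, B, D, E, F, G, J
  1-simplices (9): AB, AF, BF, DF, DJ, EF, EG, FG, FJ

Hence C_0 ≅ Z^7, C_1 ≅ Z^9.

The boundary map ∂_1: C_1 → C_0 sends each edge [p,q] (with p < q) to q − p. For instance
  ∂DJ = J − D.
The 7×9 boundary matrix has rank 6 and Smith normal form diag(1,1,1,1,1,1).

Computing H_k = (kernel of ∂_k) / (image of ∂_{k+1}):

  H_0: rank C_0 − rank ∂_1 = 7 − 6 = 1, and the invariant factors of ∂_1 are all 1, so H_0 ≅ Z.
  H_1: rank ker ∂_1 − rank ∂_2 = (9 − 6) − 0 = 3, and there is no ∂_2, so H_1 ≅ Z^3.

As a check, the Euler characteristic is 7 − 9 = -2, which agrees with 1 − 3 = -2.
(K is a triangulation of a wedge of 3 circles.)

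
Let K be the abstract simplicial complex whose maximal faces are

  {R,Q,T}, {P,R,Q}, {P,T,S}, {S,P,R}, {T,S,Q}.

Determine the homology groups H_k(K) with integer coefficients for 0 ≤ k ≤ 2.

Take the total order P < Q < R < S < T on the vertex set. Then K (dimension 2) consists of the simplices:

  0-simplices (5): P, Q, R, S, T
  1-simplices (10): PQ, PR, PS, PT, QR, QS, QT, RS, RT, ST
  2-simplices (5): PQR, PRS, PST, QRT, QST

Hence C_0 ≅ Z^5, C_1 ≅ Z^10, C_2 ≅ Z^5.

The boundary map ∂_1: C_1 → C_0 is given by ∂[p,q] = [q] − [p]. For instance
  ∂PS = S − P.
This gives a 5×10 integer matrix of rank 4; reducing to Smith normal form yields diagonal entries (1,1,1,1).

∂_2: C_2 → C_1 acts by ∂[p,q,r] = [q,r] − [p,r] + [p,q]. For instance
  ∂PST = ST − PT + PS,
  ∂QRT = RT − QT + QR.
As a 10×5 matrix over Z this has rank 5, with invariant factors (1,1,1,1,1).

Now H_k = ker ∂_k / im ∂_{k+1}, so:

  H_0: rank C_0 − rank ∂_1 = 5 − 4 = 1, and the invariant factors of ∂_1 are all 1, so H_0 ≅ Z.
  H_1: rank ker ∂_1 − rank ∂_2 = (10 − 4) − 5 = 1, and the invariant factors of ∂_2 are all 1, so H_1 ≅ Z.
  H_2: rank ker ∂_2 − rank ∂_3 = (5 − 5) − 0 = 0, and there is no ∂_3, so H_2 ≅ 0.

H_0 = Z,  H_1 = Z,  H_2 = 0.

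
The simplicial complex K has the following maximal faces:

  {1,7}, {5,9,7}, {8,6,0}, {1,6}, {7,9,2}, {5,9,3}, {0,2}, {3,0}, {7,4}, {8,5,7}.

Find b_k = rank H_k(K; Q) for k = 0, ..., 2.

b_0 = 1, b_1 = 3, b_2 = 0.

K has 10 vertices, 17 edges, 5 triangles.
rank ∂_0 = 0, rank ∂_1 = 9 ⇒ b_0 = 10 − 0 − 9 = 1; all invariant factors of ∂_1 are 1 so no torsion. So H_0 = Z.
rank ∂_1 = 9, rank ∂_2 = 5 ⇒ b_1 = 17 − 9 − 5 = 3; all invariant factors of ∂_2 are 1 so no torsion. So H_1 = Z^3.
rank ∂_2 = 5, rank ∂_3 = 0 ⇒ b_2 = 5 − 5 − 0 = 0. So H_2 = 0.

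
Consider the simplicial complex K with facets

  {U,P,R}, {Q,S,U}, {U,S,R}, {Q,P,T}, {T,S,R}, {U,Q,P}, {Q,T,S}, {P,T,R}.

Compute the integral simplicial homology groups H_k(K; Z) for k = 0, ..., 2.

K has 6 vertices, 12 edges, 8 triangles.
rank ∂_0 = 0, rank ∂_1 = 5 ⇒ b_0 = 6 − 0 − 5 = 1; all invariant factors of ∂_1 are 1 so no torsion. So H_0 ≅ Z.
rank ∂_1 = 5, rank ∂_2 = 7 ⇒ b_1 = 12 − 5 − 7 = 0; all invariant factors of ∂_2 are 1 so no torsion. So H_1 ≅ 0.
rank ∂_2 = 7, rank ∂_3 = 0 ⇒ b_2 = 8 − 7 − 0 = 1. So H_2 ≅ Z.

H_0 = Z,  H_1 = 0,  H_2 = Z.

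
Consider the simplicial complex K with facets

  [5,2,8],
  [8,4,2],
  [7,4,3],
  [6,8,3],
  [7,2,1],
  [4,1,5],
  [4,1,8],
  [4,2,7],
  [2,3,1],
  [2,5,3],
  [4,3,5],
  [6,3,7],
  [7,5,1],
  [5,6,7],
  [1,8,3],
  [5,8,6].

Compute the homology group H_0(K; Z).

We work with the vertex ordering 1 < 2 < 3 < 4 < 5 < 6 < 7 < 8. The simplices of K, each written with vertices in increasing order, are:

  0-simplices (8): [1], [2], [3], [4], [5], [6], [7], [8]
  1-simplices (24): (24 of them)
  2-simplices (16): [1,2,3], [1,2,7], [1,3,8], [1,4,5], [1,4,8], [1,5,7], [2,3,5], [2,4,7], [2,4,8], [2,5,8], [3,4,5], [3,4,7], [3,6,7], [3,6,8], [5,6,7], [5,6,8]

giving chain groups C_0 ≅ Z^8, C_1 ≅ Z^24, C_2 ≅ Z^16.

The boundary map ∂_1: C_1 → C_0 maps an edge to its endpoints' difference, ∂[p,q] = q − p.
This gives a 8×24 integer matrix of rank 7; reducing to Smith normal form yields diagonal entries (1,1,1,1,1,1,1).

Boundary ∂_2: C_2 → C_1 maps a triangle to the signed sum of its edges. For instance
  ∂[3,4,5] = [4,5] − [3,5] + [3,4],
  ∂[3,6,8] = [6,8] − [3,8] + [3,6].
The 24×16 boundary matrix has rank 15 and Smith normal form diag(1,1,1,1,1,1,1,1,1,1,1,1,1,1,1).

Computing H_k = (kernel of ∂_k) / (image of ∂_{k+1}):

  H_0: rank C_0 − rank ∂_1 = 8 − 7 = 1, and the invariant factors of ∂_1 are all 1, so H_0 ≅ Z.

H_0 = Z.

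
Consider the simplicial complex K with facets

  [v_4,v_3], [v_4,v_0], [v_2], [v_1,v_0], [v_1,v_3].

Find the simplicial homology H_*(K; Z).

H_0 = Z^2,  H_1 = Z.

Fix the vertex order v_0 < v_1 < v_2 < v_3 < v_4 and write every simplex with vertices in increasing order. Then dim K = 1 and the simplices of K are:

  0-simplices (5): [v_0], [v_1], [v_2], [v_3], [v_4]
  1-simplices (4): [v_0,v_1], [v_0,v_4], [v_1,v_3], [v_3,v_4]

giving chain groups C_0 ≅ Z^5, C_1 ≅ Z^4.

∂_1: C_1 → C_0 sends each edge [p,q] (with p < q) to q − p.
As a 5×4 matrix over Z this has rank 3, with invariant factors (1,1,1).

Now H_k = ker ∂_k / im ∂_{k+1}, so:

  H_0: rank C_0 − rank ∂_1 = 5 − 3 = 2, and the invariant factors of ∂_1 are all 1, so H_0 ≅ Z^2.
  H_1: rank ker ∂_1 − rank ∂_2 = (4 − 3) − 0 = 1, and there is no ∂_2, so H_1 ≅ Z.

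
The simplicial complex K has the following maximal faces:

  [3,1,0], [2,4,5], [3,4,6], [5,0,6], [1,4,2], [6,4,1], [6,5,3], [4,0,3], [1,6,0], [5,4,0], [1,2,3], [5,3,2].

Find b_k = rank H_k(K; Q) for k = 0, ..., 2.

b_0 = 1, b_1 = 0, b_2 = 0.

We work with the vertex ordering 0 < 1 < 2 < 3 < 4 < 5 < 6. The simplices of K, each written with vertices in increasing order, are:

  0-simplices (7): [0], [1], [2], [3], [4], [5], [6]
  1-simplices (18): [0,1], [0,3], [0,4], [0,5], [0,6], [1,2], [1,3], [1,4], [1,6], [2,3], [2,4], [2,5], [3,4], [3,5], [3,6], [4,5], [4,6], [5,6]
  2-simplices (12): [0,1,3], [0,1,6], [0,3,4], [0,4,5], [0,5,6], [1,2,3], [1,2,4], [1,4,6], [2,3,5], [2,4,5], [3,4,6], [3,5,6]

giving chain groups C_0 ≅ Z^7, C_1 ≅ Z^18, C_2 ≅ Z^12.

The boundary map ∂_1: C_1 → C_0 maps an edge to its endpoints' difference, ∂[p,q] = q − p.
This gives a 7×18 integer matrix of rank 6; reducing to Smith normal form yields diagonal entries (1,1,1,1,1,1).

The boundary map ∂_2: C_2 → C_1 acts by ∂[p,q,r] = [q,r] − [p,r] + [p,q]. For instance
  ∂[3,5,6] = [5,6] − [3,6] + [3,5],
  ∂[0,4,5] = [4,5] − [0,5] + [0,4].
This gives a 18×12 integer matrix of rank 12; reducing to Smith normal form yields diagonal entries (1,1,1,1,1,1,1,1,1,1,1,2).

Reading off H_k = ker ∂_k / im ∂_{k+1}:

  H_0: rank C_0 − rank ∂_1 = 7 − 6 = 1, and the invariant factors of ∂_1 are all 1, so H_0 = Z.
  H_1: rank ker ∂_1 − rank ∂_2 = (18 − 6) − 12 = 0, and ∂_2 has invariant factor 2 > 1, so H_1 = Z_2.
  H_2: rank ker ∂_2 − rank ∂_3 = (12 − 12) − 0 = 0, and there is no ∂_3, so H_2 = 0.

Hence the Betti numbers are b_0 = 1, b_1 = 0, b_2 = 0.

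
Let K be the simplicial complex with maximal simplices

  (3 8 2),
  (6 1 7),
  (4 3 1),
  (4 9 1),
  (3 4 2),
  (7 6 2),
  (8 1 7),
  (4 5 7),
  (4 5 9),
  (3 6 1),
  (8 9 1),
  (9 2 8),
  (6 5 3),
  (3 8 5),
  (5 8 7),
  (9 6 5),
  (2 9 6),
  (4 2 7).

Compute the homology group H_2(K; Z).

K has 9 vertices, 27 edges, 18 triangles.
rank ∂_2 = 17, rank ∂_3 = 0 ⇒ b_2 = 18 − 17 − 0 = 1. So H_2 ≅ Z.

H_2 = Z.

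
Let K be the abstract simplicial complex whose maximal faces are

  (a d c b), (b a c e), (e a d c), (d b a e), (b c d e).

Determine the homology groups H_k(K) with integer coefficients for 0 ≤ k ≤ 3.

H_0 ≅ Z,  H_1 = 0,  H_2 = 0,  H_3 ≅ Z.

Take the total order a < b < c < d < e on the vertex set. Then K (dimension 3) consists of the simplices:

  0-simplices (5): a, b, c, d, e
  1-simplices (10): ab, ac, ad, ae, bc, bd, be, cd, ce, de
  2-simplices (10): abc, abd, abe, acd, ace, ade, bcd, bce, bde, cde
  3-simplices (5): abcd, abce, abde, acde, bcde

giving chain groups C_0 ≅ Z^5, C_1 ≅ Z^10, C_2 ≅ Z^10, C_3 ≅ Z^5.

∂_1: C_1 → C_0 is given by ∂[p,q] = [q] − [p]. For instance
  ∂de = e − d.
This gives a 5×10 integer matrix of rank 4; reducing to Smith normal form yields diagonal entries (1,1,1,1).

The boundary map ∂_2: C_2 → C_1 maps a triangle to the signed sum of its edges. For instance
  ∂bde = de − be + bd,
  ∂abc = bc − ac + ab.
As a 10×10 matrix over Z this has rank 6, with invariant factors (1,1,1,1,1,1).

Boundary ∂_3: C_3 → C_2 sends each 3-simplex σ to the alternating sum Σ_i (−1)^i (σ with its i-th vertex removed). For instance
  ∂abce = bce − ace + abe − abc,
  ∂abde = bde − ade + abe − abd.
The 10×5 boundary matrix has rank 4 and Smith normal form diag(1,1,1,1).

Computing H_k = (kernel of ∂_k) / (image of ∂_{k+1}):

  H_0: rank C_0 − rank ∂_1 = 5 − 4 = 1, and the invariant factors of ∂_1 are all 1, so H_0 ≅ Z.
  H_1: rank ker ∂_1 − rank ∂_2 = (10 − 4) − 6 = 0, and the invariant factors of ∂_2 are all 1, so H_1 ≅ 0.
  H_2: rank ker ∂_2 − rank ∂_3 = (10 − 6) − 4 = 0, and the invariant factors of ∂_3 are all 1, so H_2 ≅ 0.
  H_3: rank ker ∂_3 − rank ∂_4 = (5 − 4) − 0 = 1, and there is no ∂_4, so H_3 ≅ Z.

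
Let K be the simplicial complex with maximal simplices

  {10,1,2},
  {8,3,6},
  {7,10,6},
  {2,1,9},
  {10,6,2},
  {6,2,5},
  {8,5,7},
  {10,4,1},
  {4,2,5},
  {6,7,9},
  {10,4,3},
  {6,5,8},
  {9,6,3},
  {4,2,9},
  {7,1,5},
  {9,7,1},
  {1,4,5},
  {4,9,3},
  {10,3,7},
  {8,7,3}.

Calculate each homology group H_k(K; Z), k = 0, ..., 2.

We work with the vertex ordering 1 < 2 < 3 < 4 < 5 < 6 < 7 < 8 < 9 < 10. The simplices of K, each written with vertices in increasing order, are:

  0-simplices (10): [1], [2], [3], [4], [5], [6], [7], [8], [9], [10]
  1-simplices (30): (30 of them)
  2-simplices (20): (20 of them)

so the chain groups are C_0 ≅ Z^10, C_1 ≅ Z^30, C_2 ≅ Z^20.

∂_1: C_1 → C_0 sends each edge [p,q] (with p < q) to q − p.
As a 10×30 matrix over Z this has rank 9, with invariant factors (1,1,1,1,1,1,1,1,1).

Boundary ∂_2: C_2 → C_1 sends each 2-simplex [p,q,r] to [q,r] − [p,r] + [p,q]. For instance
  ∂[2,4,5] = [4,5] − [2,5] + [2,4],
  ∂[1,5,7] = [5,7] − [1,7] + [1,5].
This gives a 30×20 integer matrix of rank 20; reducing to Smith normal form yields diagonal entries (1,1,1,1,1,1,1,1,1,1,1,1,1,1,1,1,1,1,1,2).

From H_k ≅ ker(∂_k) / im(∂_{k+1}) we obtain:

  H_0: rank C_0 − rank ∂_1 = 10 − 9 = 1, and the invariant factors of ∂_1 are all 1, so H_0 ≅ Z.
  H_1: rank ker ∂_1 − rank ∂_2 = (30 − 9) − 20 = 1, and ∂_2 has invariant factor 2 > 1, so H_1 ≅ Z × Z/2.
  H_2: rank ker ∂_2 − rank ∂_3 = (20 − 20) − 0 = 0, and there is no ∂_3, so H_2 ≅ 0.

As a check, the Euler characteristic is 10 − 30 + 20 = 0, which agrees with 1 − 1 + 0 = 0.
(K is a triangulation of the Klein bottle.)

H_0 ≅ Z,  H_1 ≅ Z × Z/2,  H_2 = 0.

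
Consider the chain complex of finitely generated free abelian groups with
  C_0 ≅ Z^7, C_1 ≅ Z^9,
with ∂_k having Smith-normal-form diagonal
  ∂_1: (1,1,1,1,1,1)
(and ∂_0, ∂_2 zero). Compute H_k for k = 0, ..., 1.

H_0: b_0 = 7 − 0 − 6 = 1; torsion from ∂_1 factors > 1: none. So H_0 ≅ Z.
H_1: b_1 = 9 − 6 − 0 = 3; torsion from ∂_2 factors > 1: none. So H_1 ≅ Z^3.

H_0 ≅ Z,  H_1 ≅ Z^3.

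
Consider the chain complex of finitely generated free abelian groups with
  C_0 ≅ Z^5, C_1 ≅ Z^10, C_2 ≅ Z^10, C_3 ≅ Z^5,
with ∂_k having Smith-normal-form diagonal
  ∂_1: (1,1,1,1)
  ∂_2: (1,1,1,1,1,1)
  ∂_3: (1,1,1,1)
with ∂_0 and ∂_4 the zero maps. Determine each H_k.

H_0: b_0 = 5 − 0 − 4 = 1; torsion from ∂_1 factors > 1: none. So H_0 ≅ Z.
H_1: b_1 = 10 − 4 − 6 = 0; torsion from ∂_2 factors > 1: none. So H_1 ≅ 0.
H_2: b_2 = 10 − 6 − 4 = 0; torsion from ∂_3 factors > 1: none. So H_2 ≅ 0.
H_3: b_3 = 5 − 4 − 0 = 1; torsion from ∂_4 factors > 1: none. So H_3 ≅ Z.

H_0 ≅ Z,  H_1 = 0,  H_2 = 0,  H_3 ≅ Z.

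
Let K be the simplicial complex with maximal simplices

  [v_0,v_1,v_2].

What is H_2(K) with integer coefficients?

H_2 ≅ 0.

Take the total order v_0 < v_1 < v_2 on the vertex set. Then K (dimension 2) consists of the simplices:

  0-simplices (3): [v_0], [v_1], [v_2]
  1-simplices (3): [v_0,v_1], [v_0,v_2], [v_1,v_2]
  2-simplices (1): [v_0,v_1,v_2]

Hence C_0 ≅ Z^3, C_1 ≅ Z^3, C_2 ≅ Z^1.

Boundary ∂_1: C_1 → C_0 sends each edge [p,q] (with p < q) to q − p. For instance
  ∂[v_0,v_2] = [v_2] − [v_0].
This gives a 3×3 integer matrix of rank 2; reducing to Smith normal form yields diagonal entries (1,1).

Boundary ∂_2: C_2 → C_1 acts by ∂[p,q,r] = [q,r] − [p,r] + [p,q]. For instance
  ∂[v_0,v_1,v_2] = [v_1,v_2] − [v_0,v_2] + [v_0,v_1].
This gives a 3×1 integer matrix of rank 1; reducing to Smith normal form yields diagonal entries (1).

Now H_k = ker ∂_k / im ∂_{k+1}, so:

  H_2: rank ker ∂_2 − rank ∂_3 = (1 − 1) − 0 = 0, and there is no ∂_3, so H_2 = 0.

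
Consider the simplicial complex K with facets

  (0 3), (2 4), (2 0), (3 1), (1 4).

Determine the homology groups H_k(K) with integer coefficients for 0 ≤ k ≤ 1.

H_0 = Z,  H_1 = Z.

Fix the vertex order 0 < 1 < 2 < 3 < 4 and write every simplex with vertices in increasing order. Then dim K = 1 and the simplices of K are:

  0-simplices (5): [0], [1], [2], [3], [4]
  1-simplices (5): [0,2], [0,3], [1,3], [1,4], [2,4]

so the chain groups are C_0 ≅ Z^5, C_1 ≅ Z^5.

The boundary map ∂_1: C_1 → C_0 is given by ∂[p,q] = [q] − [p]. For instance
  ∂[0,3] = [3] − [0].
The 5×5 boundary matrix has rank 4 and Smith normal form diag(1,1,1,1).

From H_k ≅ ker(∂_k) / im(∂_{k+1}) we obtain:

  H_0: rank C_0 − rank ∂_1 = 5 − 4 = 1, and the invariant factors of ∂_1 are all 1, so H_0 = Z.
  H_1: rank ker ∂_1 − rank ∂_2 = (5 − 4) − 0 = 1, and there is no ∂_2, so H_1 = Z.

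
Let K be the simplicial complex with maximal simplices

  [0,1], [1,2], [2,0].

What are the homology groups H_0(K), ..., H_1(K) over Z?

H_0 = Z,  H_1 = Z.

Order the vertices as 0 < 1 < 2. Listing each simplex with vertices in this order, K has dimension 1 with simplices:

  0-simplices (3): [0], [1], [2]
  1-simplices (3): [0,1], [0,2], [1,2]

so the chain groups are C_0 ≅ Z^3, C_1 ≅ Z^3.

The boundary map ∂_1: C_1 → C_0 is given by ∂[p,q] = [q] − [p]. For instance
  ∂[0,2] = [2] − [0].
This gives a 3×3 integer matrix of rank 2; reducing to Smith normal form yields diagonal entries (1,1).

From H_k ≅ ker(∂_k) / im(∂_{k+1}) we obtain:

  H_0: rank C_0 − rank ∂_1 = 3 − 2 = 1, and the invariant factors of ∂_1 are all 1, so H_0 ≅ Z.
  H_1: rank ker ∂_1 − rank ∂_2 = (3 − 2) − 0 = 1, and there is no ∂_2, so H_1 ≅ Z.

As a check, the Euler characteristic is 3 − 3 = 0, which agrees with 1 − 1 = 0.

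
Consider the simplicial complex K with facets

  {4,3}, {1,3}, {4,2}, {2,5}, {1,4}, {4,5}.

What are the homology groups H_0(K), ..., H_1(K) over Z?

H_0 = Z,  H_1 = Z^2.

Order the vertices as 1 < 2 < 3 < 4 < 5. Listing each simplex with vertices in this order, K has dimension 1 with simplices:

  0-simplices (5): [1], [2], [3], [4], [5]
  1-simplices (6): [1,3], [1,4], [2,4], [2,5], [3,4], [4,5]

so the chain groups are C_0 ≅ Z^5, C_1 ≅ Z^6.

∂_1: C_1 → C_0 is given by ∂[p,q] = [q] − [p].
This gives a 5×6 integer matrix of rank 4; reducing to Smith normal form yields diagonal entries (1,1,1,1).

Computing H_k = (kernel of ∂_k) / (image of ∂_{k+1}):

  H_0: rank C_0 − rank ∂_1 = 5 − 4 = 1, and the invariant factors of ∂_1 are all 1, so H_0 = Z.
  H_1: rank ker ∂_1 − rank ∂_2 = (6 − 4) − 0 = 2, and there is no ∂_2, so H_1 = Z^2.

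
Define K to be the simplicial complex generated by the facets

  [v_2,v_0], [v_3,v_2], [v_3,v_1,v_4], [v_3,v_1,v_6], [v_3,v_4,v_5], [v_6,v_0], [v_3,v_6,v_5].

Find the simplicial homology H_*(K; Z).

We work with the vertex ordering v_0 < v_1 < v_2 < v_3 < v_4 < v_5 < v_6. The simplices of K, each written with vertices in increasing order, are:

  0-simplices (7): [v_0], [v_1], [v_2], [v_3], [v_4], [v_5], [v_6]
  1-simplices (11): [v_0,v_2], [v_0,v_6], [v_1,v_3], [v_1,v_4], [v_1,v_6], [v_2,v_3], [v_3,v_4], [v_3,v_5], [v_3,v_6], [v_4,v_5], [v_5,v_6]
  2-simplices (4): [v_1,v_3,v_4], [v_1,v_3,v_6], [v_3,v_4,v_5], [v_3,v_5,v_6]

so the chain groups are C_0 ≅ Z^7, C_1 ≅ Z^11, C_2 ≅ Z^4.

Boundary ∂_1: C_1 → C_0 sends each edge [p,q] (with p < q) to q − p. For instance
  ∂[v_1,v_6] = [v_6] − [v_1].
As a 7×11 matrix over Z this has rank 6, with invariant factors (1,1,1,1,1,1).

The boundary map ∂_2: C_2 → C_1 sends each 2-simplex [p,q,r] to [q,r] − [p,r] + [p,q]. For instance
  ∂[v_1,v_3,v_4] = [v_3,v_4] − [v_1,v_4] + [v_1,v_3],
  ∂[v_1,v_3,v_6] = [v_3,v_6] − [v_1,v_6] + [v_1,v_3].
The 11×4 boundary matrix has rank 4 and Smith normal form diag(1,1,1,1).

Now H_k = ker ∂_k / im ∂_{k+1}, so:

  H_0: rank C_0 − rank ∂_1 = 7 − 6 = 1, and the invariant factors of ∂_1 are all 1, so H_0 ≅ Z.
  H_1: rank ker ∂_1 − rank ∂_2 = (11 − 6) − 4 = 1, and the invariant factors of ∂_2 are all 1, so H_1 ≅ Z.
  H_2: rank ker ∂_2 − rank ∂_3 = (4 − 4) − 0 = 0, and there is no ∂_3, so H_2 ≅ 0.

As a check, the Euler characteristic is 7 − 11 + 4 = 0, which agrees with 1 − 1 + 0 = 0.

H_0 ≅ Z,  H_1 ≅ Z,  H_2 = 0.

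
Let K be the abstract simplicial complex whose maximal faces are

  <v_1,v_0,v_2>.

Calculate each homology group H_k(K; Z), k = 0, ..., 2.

Order the vertices as v_0 < v_1 < v_2. Listing each simplex with vertices in this order, K has dimension 2 with simplices:

  0-simplices (3): [v_0], [v_1], [v_2]
  1-simplices (3): [v_0,v_1], [v_0,v_2], [v_1,v_2]
  2-simplices (1): [v_0,v_1,v_2]

Hence C_0 ≅ Z^3, C_1 ≅ Z^3, C_2 ≅ Z^1.

∂_1: C_1 → C_0 sends each edge [p,q] (with p < q) to q − p. For instance
  ∂[v_0,v_2] = [v_2] − [v_0].
The resulting 3×3 matrix has rank 2, and its Smith normal form has invariant factors (1,1).

Boundary ∂_2: C_2 → C_1 maps a triangle to the signed sum of its edges. For instance
  ∂[v_0,v_1,v_2] = [v_1,v_2] − [v_0,v_2] + [v_0,v_1].
The 3×1 boundary matrix has rank 1 and Smith normal form diag(1).

From H_k ≅ ker(∂_k) / im(∂_{k+1}) we obtain:

  H_0: rank C_0 − rank ∂_1 = 3 − 2 = 1, and the invariant factors of ∂_1 are all 1, so H_0 ≅ Z.
  H_1: rank ker ∂_1 − rank ∂_2 = (3 − 2) − 1 = 0, and the invariant factors of ∂_2 are all 1, so H_1 ≅ 0.
  H_2: rank ker ∂_2 − rank ∂_3 = (1 − 1) − 0 = 0, and there is no ∂_3, so H_2 ≅ 0.

As a check, the Euler characteristic is 3 − 3 + 1 = 1, which agrees with 1 − 0 + 0 = 1.

H_0 = Z,  H_1 = 0,  H_2 = 0.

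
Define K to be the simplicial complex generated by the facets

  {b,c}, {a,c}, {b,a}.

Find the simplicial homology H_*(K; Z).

K has 3 vertices, 3 edges.
rank ∂_0 = 0, rank ∂_1 = 2 ⇒ b_0 = 3 − 0 − 2 = 1; all invariant factors of ∂_1 are 1 so no torsion. So H_0 ≅ Z.
rank ∂_1 = 2, rank ∂_2 = 0 ⇒ b_1 = 3 − 2 − 0 = 1. So H_1 ≅ Z.

H_0 ≅ Z,  H_1 ≅ Z.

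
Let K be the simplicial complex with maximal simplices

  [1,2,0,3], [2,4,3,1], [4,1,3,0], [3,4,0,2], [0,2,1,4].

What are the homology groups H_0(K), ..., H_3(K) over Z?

Take the total order 0 < 1 < 2 < 3 < 4 on the vertex set. Then K (dimension 3) consists of the simplices:

  0-simplices (5): [0], [1], [2], [3], [4]
  1-simplices (10): [0,1], [0,2], [0,3], [0,4], [1,2], [1,3], [1,4], [2,3], [2,4], [3,4]
  2-simplices (10): [0,1,2], [0,1,3], [0,1,4], [0,2,3], [0,2,4], [0,3,4], [1,2,3], [1,2,4], [1,3,4], [2,3,4]
  3-simplices (5): [0,1,2,3], [0,1,2,4], [0,1,3,4], [0,2,3,4], [1,2,3,4]

Hence C_0 ≅ Z^5, C_1 ≅ Z^10, C_2 ≅ Z^10, C_3 ≅ Z^5.

Boundary ∂_1: C_1 → C_0 maps an edge to its endpoints' difference, ∂[p,q] = q − p.
The resulting 5×10 matrix has rank 4, and its Smith normal form has invariant factors (1,1,1,1).

The boundary map ∂_2: C_2 → C_1 maps a triangle to the signed sum of its edges. For instance
  ∂[0,3,4] = [3,4] − [0,4] + [0,3],
  ∂[0,1,2] = [1,2] − [0,2] + [0,1].
The 10×10 boundary matrix has rank 6 and Smith normal form diag(1,1,1,1,1,1).

∂_3: C_3 → C_2 sends each 3-simplex σ to the alternating sum Σ_i (−1)^i (σ with its i-th vertex removed). For instance
  ∂[0,1,2,3] = [1,2,3] − [0,2,3] + [0,1,3] − [0,1,2],
  ∂[0,1,3,4] = [1,3,4] − [0,3,4] + [0,1,4] − [0,1,3].
The 10×5 boundary matrix has rank 4 and Smith normal form diag(1,1,1,1).

Reading off H_k = ker ∂_k / im ∂_{k+1}:

  H_0: rank C_0 − rank ∂_1 = 5 − 4 = 1, and the invariant factors of ∂_1 are all 1, so H_0 ≅ Z.
  H_1: rank ker ∂_1 − rank ∂_2 = (10 − 4) − 6 = 0, and the invariant factors of ∂_2 are all 1, so H_1 ≅ 0.
  H_2: rank ker ∂_2 − rank ∂_3 = (10 − 6) − 4 = 0, and the invariant factors of ∂_3 are all 1, so H_2 ≅ 0.
  H_3: rank ker ∂_3 − rank ∂_4 = (5 − 4) − 0 = 1, and there is no ∂_4, so H_3 ≅ Z.

(K is a triangulation of the 3-sphere S^3.)

H_0 = Z,  H_1 = 0,  H_2 = 0,  H_3 = Z.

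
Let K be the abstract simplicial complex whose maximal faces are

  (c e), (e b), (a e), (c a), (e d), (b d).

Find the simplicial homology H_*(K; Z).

H_0 ≅ Z,  H_1 ≅ Z^2.

Order the vertices as a < b < c < d < e. Listing each simplex with vertices in this order, K has dimension 1 with simplices:

  0-simplices (5): a, b, c, d, e
  1-simplices (6): ac, ae, bd, be, ce, de

so the chain groups are C_0 ≅ Z^5, C_1 ≅ Z^6.

Boundary ∂_1: C_1 → C_0 sends each edge [p,q] (with p < q) to q − p.
The resulting 5×6 matrix has rank 4, and its Smith normal form has invariant factors (1,1,1,1).

Reading off H_k = ker ∂_k / im ∂_{k+1}:

  H_0: rank C_0 − rank ∂_1 = 5 − 4 = 1, and the invariant factors of ∂_1 are all 1, so H_0 ≅ Z.
  H_1: rank ker ∂_1 − rank ∂_2 = (6 − 4) − 0 = 2, and there is no ∂_2, so H_1 ≅ Z^2.

As a check, the Euler characteristic is 5 − 6 = -1, which agrees with 1 − 2 = -1.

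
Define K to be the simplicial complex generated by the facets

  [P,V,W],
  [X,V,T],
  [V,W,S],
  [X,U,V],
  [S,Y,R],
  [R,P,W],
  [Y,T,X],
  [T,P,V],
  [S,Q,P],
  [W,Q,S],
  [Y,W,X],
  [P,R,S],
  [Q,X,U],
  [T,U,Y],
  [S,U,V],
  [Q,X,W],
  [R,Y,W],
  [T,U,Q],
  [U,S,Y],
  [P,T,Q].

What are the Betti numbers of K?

Fix the vertex order P < Q < R < S < T < U < V < W < X < Y and write every simplex with vertices in increasing order. Then dim K = 2 and the simplices of K are:

  0-simplices (10): P, Q, R, S, T, U, V, W, X, Y
  1-simplices (30): PQ, PR, PS, PT, PV, PW, QS, QT, QU, QW, QX, RS, RW, RY, SU, SV, SW, SY, TU, TV, TX, TY, UV, UX, UY, VW, VX, WX, WY, XY
  2-simplices (20): PQS, PQT, PRS, PRW, PTV, PVW, QSW, QTU, QUX, QWX, RSY, RWY, SUV, SUY, SVW, TUY, TVX, TXY, UVX, WXY

giving chain groups C_0 ≅ Z^10, C_1 ≅ Z^30, C_2 ≅ Z^20.

∂_1: C_1 → C_0 sends each edge [p,q] (with p < q) to q − p. For instance
  ∂WY = Y − W.
The resulting 10×30 matrix has rank 9, and its Smith normal form has invariant factors (1,1,1,1,1,1,1,1,1).

The boundary map ∂_2: C_2 → C_1 sends each 2-simplex [p,q,r] to [q,r] − [p,r] + [p,q]. For instance
  ∂QTU = TU − QU + QT,
  ∂PRW = RW − PW + PR.
This gives a 30×20 integer matrix of rank 20; reducing to Smith normal form yields diagonal entries (1,1,1,1,1,1,1,1,1,1,1,1,1,1,1,1,1,1,1,2).

Reading off H_k = ker ∂_k / im ∂_{k+1}:

  H_0: rank C_0 − rank ∂_1 = 10 − 9 = 1, and the invariant factors of ∂_1 are all 1, so H_0 ≅ Z.
  H_1: rank ker ∂_1 − rank ∂_2 = (30 − 9) − 20 = 1, and ∂_2 has invariant factor 2 > 1, so H_1 ≅ Z ⊕ Z/2Z.
  H_2: rank ker ∂_2 − rank ∂_3 = (20 − 20) − 0 = 0, and there is no ∂_3, so H_2 ≅ 0.

Hence the Betti numbers are b_0 = 1, b_1 = 1, b_2 = 0.

b_0 = 1, b_1 = 1, b_2 = 0.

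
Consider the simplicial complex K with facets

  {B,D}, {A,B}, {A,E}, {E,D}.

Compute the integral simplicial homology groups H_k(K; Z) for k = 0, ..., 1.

H_0 ≅ Z,  H_1 ≅ Z.

We work with the vertex ordering A < B < D < E. The simplices of K, each written with vertices in increasing order, are:

  0-simplices (4): A, B, D, E
  1-simplices (4): AB, AE, BD, DE

Hence C_0 ≅ Z^4, C_1 ≅ Z^4.

Boundary ∂_1: C_1 → C_0 is given by ∂[p,q] = [q] − [p].
This gives a 4×4 integer matrix of rank 3; reducing to Smith normal form yields diagonal entries (1,1,1).

Reading off H_k = ker ∂_k / im ∂_{k+1}:

  H_0: rank C_0 − rank ∂_1 = 4 − 3 = 1, and the invariant factors of ∂_1 are all 1, so H_0 = Z.
  H_1: rank ker ∂_1 − rank ∂_2 = (4 − 3) − 0 = 1, and there is no ∂_2, so H_1 = Z.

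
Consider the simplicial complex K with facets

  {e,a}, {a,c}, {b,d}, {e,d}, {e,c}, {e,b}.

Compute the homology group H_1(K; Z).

Order the vertices as a < b < c < d < e. Listing each simplex with vertices in this order, K has dimension 1 with simplices:

  0-simplices (5): a, b, c, d, e
  1-simplices (6): ac, ae, bd, be, ce, de

Hence C_0 ≅ Z^5, C_1 ≅ Z^6.

The boundary map ∂_1: C_1 → C_0 is given by ∂[p,q] = [q] − [p].
The 5×6 boundary matrix has rank 4 and Smith normal form diag(1,1,1,1).

Now H_k = ker ∂_k / im ∂_{k+1}, so:

  H_1: rank ker ∂_1 − rank ∂_2 = (6 − 4) − 0 = 2, and there is no ∂_2, so H_1 = Z^2.

(K is a triangulation of a wedge of 2 circles.)

H_1 = Z^2.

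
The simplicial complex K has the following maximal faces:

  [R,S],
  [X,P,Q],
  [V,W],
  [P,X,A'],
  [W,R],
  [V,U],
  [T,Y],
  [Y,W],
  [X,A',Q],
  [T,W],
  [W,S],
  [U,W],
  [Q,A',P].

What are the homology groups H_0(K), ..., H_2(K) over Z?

H_0 ≅ Z^2,  H_1 ≅ Z^3,  H_2 ≅ Z.

Fix the vertex order P < Q < R < S < T < U < V < W < X < Y < A' and write every simplex with vertices in increasing order. Then dim K = 2 and the simplices of K are:

  0-simplices (11): [P], [Q], [R], [S], [T], [U], [V], [W], [X], [Y], [A']
  1-simplices (15): [P,Q], [P,X], [P,A'], [Q,X], [Q,A'], [R,S], [R,W], [S,W], [T,W], [T,Y], [U,V], [U,W], [V,W], [W,Y], [X,A']
  2-simplices (4): [P,Q,X], [P,Q,A'], [P,X,A'], [Q,X,A']

Hence C_0 ≅ Z^11, C_1 ≅ Z^15, C_2 ≅ Z^4.

∂_1: C_1 → C_0 sends each edge [p,q] (with p < q) to q − p.
This gives a 11×15 integer matrix of rank 9; reducing to Smith normal form yields diagonal entries (1,1,1,1,1,1,1,1,1).

∂_2: C_2 → C_1 sends each 2-simplex [p,q,r] to [q,r] − [p,r] + [p,q]. For instance
  ∂[P,Q,A'] = [Q,A'] − [P,A'] + [P,Q],
  ∂[P,Q,X] = [Q,X] − [P,X] + [P,Q].
The resulting 15×4 matrix has rank 3, and its Smith normal form has invariant factors (1,1,1).

Now H_k = ker ∂_k / im ∂_{k+1}, so:

  H_0: rank C_0 − rank ∂_1 = 11 − 9 = 2, and the invariant factors of ∂_1 are all 1, so H_0 = Z^2.
  H_1: rank ker ∂_1 − rank ∂_2 = (15 − 9) − 3 = 3, and the invariant factors of ∂_2 are all 1, so H_1 = Z^3.
  H_2: rank ker ∂_2 − rank ∂_3 = (4 − 3) − 0 = 1, and there is no ∂_3, so H_2 = Z.

(K is a triangulation of the disjoint union of the 2-sphere S^2 and a wedge of 3 circles.)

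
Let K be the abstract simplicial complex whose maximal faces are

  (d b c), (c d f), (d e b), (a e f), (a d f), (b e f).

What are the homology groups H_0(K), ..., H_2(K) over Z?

Order the vertices as a < b < c < d < e < f. Listing each simplex with vertices in this order, K has dimension 2 with simplices:

  0-simplices (6): a, b, c, d, e, f
  1-simplices (12): ad, ae, af, bc, bd, be, bf, cd, cf, de, df, ef
  2-simplices (6): adf, aef, bcd, bde, bef, cdf

Hence C_0 ≅ Z^6, C_1 ≅ Z^12, C_2 ≅ Z^6.

The boundary map ∂_1: C_1 → C_0 is given by ∂[p,q] = [q] − [p]. For instance
  ∂cf = f − c.
As a 6×12 matrix over Z this has rank 5, with invariant factors (1,1,1,1,1).

∂_2: C_2 → C_1 sends each 2-simplex [p,q,r] to [q,r] − [p,r] + [p,q]. For instance
  ∂bde = de − be + bd,
  ∂aef = ef − af + ae.
The 12×6 boundary matrix has rank 6 and Smith normal form diag(1,1,1,1,1,1).

Reading off H_k = ker ∂_k / im ∂_{k+1}:

  H_0: rank C_0 − rank ∂_1 = 6 − 5 = 1, and the invariant factors of ∂_1 are all 1, so H_0 ≅ Z.
  H_1: rank ker ∂_1 − rank ∂_2 = (12 − 5) − 6 = 1, and the invariant factors of ∂_2 are all 1, so H_1 ≅ Z.
  H_2: rank ker ∂_2 − rank ∂_3 = (6 − 6) − 0 = 0, and there is no ∂_3, so H_2 ≅ 0.

(K is a triangulation of the cylinder S^1 x I.)

H_0 ≅ Z,  H_1 ≅ Z,  H_2 = 0.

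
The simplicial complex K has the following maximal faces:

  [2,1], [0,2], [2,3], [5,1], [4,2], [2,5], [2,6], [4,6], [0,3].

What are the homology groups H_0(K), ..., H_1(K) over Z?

H_0 ≅ Z,  H_1 ≅ Z^3.

Take the total order 0 < 1 < 2 < 3 < 4 < 5 < 6 on the vertex set. Then K (dimension 1) consists of the simplices:

  0-simplices (7): [0], [1], [2], [3], [4], [5], [6]
  1-simplices (9): [0,2], [0,3], [1,2], [1,5], [2,3], [2,4], [2,5], [2,6], [4,6]

so the chain groups are C_0 ≅ Z^7, C_1 ≅ Z^9.

Boundary ∂_1: C_1 → C_0 maps an edge to its endpoints' difference, ∂[p,q] = q − p.
The resulting 7×9 matrix has rank 6, and its Smith normal form has invariant factors (1,1,1,1,1,1).

Now H_k = ker ∂_k / im ∂_{k+1}, so:

  H_0: rank C_0 − rank ∂_1 = 7 − 6 = 1, and the invariant factors of ∂_1 are all 1, so H_0 = Z.
  H_1: rank ker ∂_1 − rank ∂_2 = (9 − 6) − 0 = 3, and there is no ∂_2, so H_1 = Z^3.

As a check, the Euler characteristic is 7 − 9 = -2, which agrees with 1 − 3 = -2.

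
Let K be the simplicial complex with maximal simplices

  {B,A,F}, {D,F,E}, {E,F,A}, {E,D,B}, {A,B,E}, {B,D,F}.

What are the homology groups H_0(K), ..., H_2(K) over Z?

Fix the vertex order A < B < D < E < F and write every simplex with vertices in increasing order. Then dim K = 2 and the simplices of K are:

  0-simplices (5): A, B, D, E, F
  1-simplices (9): AB, AE, AF, BD, BE, BF, DE, DF, EF
  2-simplices (6): ABE, ABF, AEF, BDE, BDF, DEF

giving chain groups C_0 ≅ Z^5, C_1 ≅ Z^9, C_2 ≅ Z^6.

The boundary map ∂_1: C_1 → C_0 maps an edge to its endpoints' difference, ∂[p,q] = q − p.
As a 5×9 matrix over Z this has rank 4, with invariant factors (1,1,1,1).

The boundary map ∂_2: C_2 → C_1 acts by ∂[p,q,r] = [q,r] − [p,r] + [p,q]. For instance
  ∂DEF = EF − DF + DE,
  ∂BDE = DE − BE + BD.
As a 9×6 matrix over Z this has rank 5, with invariant factors (1,1,1,1,1).

Computing H_k = (kernel of ∂_k) / (image of ∂_{k+1}):

  H_0: rank C_0 − rank ∂_1 = 5 − 4 = 1, and the invariant factors of ∂_1 are all 1, so H_0 ≅ Z.
  H_1: rank ker ∂_1 − rank ∂_2 = (9 − 4) − 5 = 0, and the invariant factors of ∂_2 are all 1, so H_1 ≅ 0.
  H_2: rank ker ∂_2 − rank ∂_3 = (6 − 5) − 0 = 1, and there is no ∂_3, so H_2 ≅ Z.

As a check, the Euler characteristic is 5 − 9 + 6 = 2, which agrees with 1 − 0 + 1 = 2.

H_0 ≅ Z,  H_1 = 0,  H_2 ≅ Z.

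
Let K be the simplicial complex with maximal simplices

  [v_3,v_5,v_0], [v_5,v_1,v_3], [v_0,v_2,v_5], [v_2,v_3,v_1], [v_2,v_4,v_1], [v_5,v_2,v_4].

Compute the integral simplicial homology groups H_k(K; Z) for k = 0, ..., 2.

H_0 ≅ Z,  H_1 ≅ Z,  H_2 = 0.

We work with the vertex ordering v_0 < v_1 < v_2 < v_3 < v_4 < v_5. The simplices of K, each written with vertices in increasing order, are:

  0-simplices (6): [v_0], [v_1], [v_2], [v_3], [v_4], [v_5]
  1-simplices (12): [v_0,v_2], [v_0,v_3], [v_0,v_5], [v_1,v_2], [v_1,v_3], [v_1,v_4], [v_1,v_5], [v_2,v_3], [v_2,v_4], [v_2,v_5], [v_3,v_5], [v_4,v_5]
  2-simplices (6): [v_0,v_2,v_5], [v_0,v_3,v_5], [v_1,v_2,v_3], [v_1,v_2,v_4], [v_1,v_3,v_5], [v_2,v_4,v_5]

Hence C_0 ≅ Z^6, C_1 ≅ Z^12, C_2 ≅ Z^6.

The boundary map ∂_1: C_1 → C_0 is given by ∂[p,q] = [q] − [p]. For instance
  ∂[v_2,v_4] = [v_4] − [v_2].
The 6×12 boundary matrix has rank 5 and Smith normal form diag(1,1,1,1,1).

∂_2: C_2 → C_1 maps a triangle to the signed sum of its edges. For instance
  ∂[v_1,v_2,v_4] = [v_2,v_4] − [v_1,v_4] + [v_1,v_2],
  ∂[v_0,v_2,v_5] = [v_2,v_5] − [v_0,v_5] + [v_0,v_2].
The resulting 12×6 matrix has rank 6, and its Smith normal form has invariant factors (1,1,1,1,1,1).

From H_k ≅ ker(∂_k) / im(∂_{k+1}) we obtain:

  H_0: rank C_0 − rank ∂_1 = 6 − 5 = 1, and the invariant factors of ∂_1 are all 1, so H_0 = Z.
  H_1: rank ker ∂_1 − rank ∂_2 = (12 − 5) − 6 = 1, and the invariant factors of ∂_2 are all 1, so H_1 = Z.
  H_2: rank ker ∂_2 − rank ∂_3 = (6 − 6) − 0 = 0, and there is no ∂_3, so H_2 = 0.

(K is a triangulation of the cylinder S^1 x I.)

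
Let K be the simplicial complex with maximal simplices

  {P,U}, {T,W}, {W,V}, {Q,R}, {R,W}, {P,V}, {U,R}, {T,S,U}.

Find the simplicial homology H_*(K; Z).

Order the vertices as P < Q < R < S < T < U < V < W. Listing each simplex with vertices in this order, K has dimension 2 with simplices:

  0-simplices (8): P, Q, R, S, T, U, V, W
  1-simplices (10): PU, PV, QR, RU, RW, ST, SU, TU, TW, VW
  2-simplices (1): STU

giving chain groups C_0 ≅ Z^8, C_1 ≅ Z^10, C_2 ≅ Z^1.

The boundary map ∂_1: C_1 → C_0 is given by ∂[p,q] = [q] − [p]. For instance
  ∂VW = W − V.
As a 8×10 matrix over Z this has rank 7, with invariant factors (1,1,1,1,1,1,1).

The boundary map ∂_2: C_2 → C_1 acts by ∂[p,q,r] = [q,r] − [p,r] + [p,q]. For instance
  ∂STU = TU − SU + ST.
The 10×1 boundary matrix has rank 1 and Smith normal form diag(1).

From H_k ≅ ker(∂_k) / im(∂_{k+1}) we obtain:

  H_0: rank C_0 − rank ∂_1 = 8 − 7 = 1, and the invariant factors of ∂_1 are all 1, so H_0 ≅ Z.
  H_1: rank ker ∂_1 − rank ∂_2 = (10 − 7) − 1 = 2, and the invariant factors of ∂_2 are all 1, so H_1 ≅ Z^2.
  H_2: rank ker ∂_2 − rank ∂_3 = (1 − 1) − 0 = 0, and there is no ∂_3, so H_2 ≅ 0.

H_0 = Z,  H_1 = Z^2,  H_2 = 0.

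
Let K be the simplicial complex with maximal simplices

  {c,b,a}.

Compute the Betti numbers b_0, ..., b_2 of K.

Fix the vertex order a < b < c and write every simplex with vertices in increasing order. Then dim K = 2 and the simplices of K are:

  0-simplices (3): a, b, c
  1-simplices (3): ab, ac, bc
  2-simplices (1): abc

so the chain groups are C_0 ≅ Z^3, C_1 ≅ Z^3, C_2 ≅ Z^1.

∂_1: C_1 → C_0 sends each edge [p,q] (with p < q) to q − p. For instance
  ∂ab = b − a.
The resulting 3×3 matrix has rank 2, and its Smith normal form has invariant factors (1,1).

Boundary ∂_2: C_2 → C_1 acts by ∂[p,q,r] = [q,r] − [p,r] + [p,q]. For instance
  ∂abc = bc − ac + ab.
The 3×1 boundary matrix has rank 1 and Smith normal form diag(1).

Now H_k = ker ∂_k / im ∂_{k+1}, so:

  H_0: rank C_0 − rank ∂_1 = 3 − 2 = 1, and the invariant factors of ∂_1 are all 1, so H_0 ≅ Z.
  H_1: rank ker ∂_1 − rank ∂_2 = (3 − 2) − 1 = 0, and the invariant factors of ∂_2 are all 1, so H_1 ≅ 0.
  H_2: rank ker ∂_2 − rank ∂_3 = (1 − 1) − 0 = 0, and there is no ∂_3, so H_2 ≅ 0.

As a check, the Euler characteristic is 3 − 3 + 1 = 1, which agrees with 1 − 0 + 0 = 1.

Hence the Betti numbers are b_0 = 1, b_1 = 0, b_2 = 0.

b_0 = 1, b_1 = 0, b_2 = 0.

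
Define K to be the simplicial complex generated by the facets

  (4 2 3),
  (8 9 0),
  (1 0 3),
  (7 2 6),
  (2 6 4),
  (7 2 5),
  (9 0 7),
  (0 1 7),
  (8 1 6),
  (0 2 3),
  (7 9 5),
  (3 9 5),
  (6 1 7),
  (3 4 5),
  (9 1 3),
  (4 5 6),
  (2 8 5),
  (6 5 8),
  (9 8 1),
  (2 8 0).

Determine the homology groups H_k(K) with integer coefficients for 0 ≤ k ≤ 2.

Order the vertices as 0 < 1 < 2 < 3 < 4 < 5 < 6 < 7 < 8 < 9. Listing each simplex with vertices in this order, K has dimension 2 with simplices:

  0-simplices (10): [0], [1], [2], [3], [4], [5], [6], [7], [8], [9]
  1-simplices (30): (30 of them)
  2-simplices (20): (20 of them)

Hence C_0 ≅ Z^10, C_1 ≅ Z^30, C_2 ≅ Z^20.

Boundary ∂_1: C_1 → C_0 is given by ∂[p,q] = [q] − [p].
As a 10×30 matrix over Z this has rank 9, with invariant factors (1,1,1,1,1,1,1,1,1).

Boundary ∂_2: C_2 → C_1 maps a triangle to the signed sum of its edges. For instance
  ∂[3,5,9] = [5,9] − [3,9] + [3,5],
  ∂[5,7,9] = [7,9] − [5,9] + [5,7].
The resulting 30×20 matrix has rank 20, and its Smith normal form has invariant factors (1,1,1,1,1,1,1,1,1,1,1,1,1,1,1,1,1,1,1,2).

Now H_k = ker ∂_k / im ∂_{k+1}, so:

  H_0: rank C_0 − rank ∂_1 = 10 − 9 = 1, and the invariant factors of ∂_1 are all 1, so H_0 = Z.
  H_1: rank ker ∂_1 − rank ∂_2 = (30 − 9) − 20 = 1, and ∂_2 has invariant factor 2 > 1, so H_1 = Z ⊕ Z/2Z.
  H_2: rank ker ∂_2 − rank ∂_3 = (20 − 20) − 0 = 0, and there is no ∂_3, so H_2 = 0.

H_0 = Z,  H_1 = Z ⊕ Z/2Z,  H_2 = 0.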